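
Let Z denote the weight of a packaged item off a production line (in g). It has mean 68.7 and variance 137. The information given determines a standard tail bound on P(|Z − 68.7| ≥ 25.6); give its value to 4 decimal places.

Mean and variance are known, so Chebyshev's inequality applies.
Chebyshev: P(|Z − μ| ≥ t) ≤ Var(Z)/t².
Bound = 137 / 655.36 = 0.2090.

0.2090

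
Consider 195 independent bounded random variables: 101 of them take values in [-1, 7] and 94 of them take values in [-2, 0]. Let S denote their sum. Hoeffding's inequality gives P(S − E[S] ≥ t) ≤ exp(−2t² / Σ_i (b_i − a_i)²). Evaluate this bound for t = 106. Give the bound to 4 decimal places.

Σ(b_i − a_i)² = 101·8² + 94·2² = 6840.
Exponent = 2·106² / 6840 = 3.28538.
Bound = exp(−3.28538) = 0.03743.

0.0374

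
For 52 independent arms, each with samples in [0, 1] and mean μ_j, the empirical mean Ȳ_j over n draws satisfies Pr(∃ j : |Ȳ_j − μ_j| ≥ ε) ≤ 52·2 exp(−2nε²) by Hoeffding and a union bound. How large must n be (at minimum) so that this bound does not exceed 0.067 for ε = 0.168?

Need 2·52·exp(−2nε²) ≤ 0.067, i.e. exp(−2nε²) ≤ 0.067/104.
So 2nε² ≥ ln(104/0.067) = 7.347454.
Hence n ≥ 7.347454/(2·0.168²) = 130.163.
The smallest integer n is 131.

131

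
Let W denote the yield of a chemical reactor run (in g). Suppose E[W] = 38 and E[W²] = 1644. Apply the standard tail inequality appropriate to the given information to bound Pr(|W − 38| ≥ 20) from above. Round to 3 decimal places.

The first two moments determine the variance, so Chebyshev's inequality is the sharpest standard bound available.
Var(W) = E[W²] − (E[W])² = 1644 − 1444 = 200.
Chebyshev's inequality: Pr(|W − μ| ≥ t) ≤ Var(W)/t² = 200/400 = 0.5000.

0.500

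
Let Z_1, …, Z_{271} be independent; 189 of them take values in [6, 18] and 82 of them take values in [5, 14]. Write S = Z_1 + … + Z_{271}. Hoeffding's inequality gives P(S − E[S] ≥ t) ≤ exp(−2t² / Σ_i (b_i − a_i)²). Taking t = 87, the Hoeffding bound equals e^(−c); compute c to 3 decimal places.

Σ(b_i − a_i)² = 189·12² + 82·9² = 33858.
c = 2t² / 33858 = 2·87² / 33858 = 0.4471.

0.447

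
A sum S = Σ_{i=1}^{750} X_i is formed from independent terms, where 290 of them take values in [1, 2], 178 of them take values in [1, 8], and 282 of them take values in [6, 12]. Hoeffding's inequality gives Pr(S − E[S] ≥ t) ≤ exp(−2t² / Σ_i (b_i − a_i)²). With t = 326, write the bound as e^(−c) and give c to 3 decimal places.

Σ(b_i − a_i)² = 290·1² + 178·7² + 282·6² = 19164.
c = 2t² / 19164 = 2·326² / 19164 = 11.0912.

11.091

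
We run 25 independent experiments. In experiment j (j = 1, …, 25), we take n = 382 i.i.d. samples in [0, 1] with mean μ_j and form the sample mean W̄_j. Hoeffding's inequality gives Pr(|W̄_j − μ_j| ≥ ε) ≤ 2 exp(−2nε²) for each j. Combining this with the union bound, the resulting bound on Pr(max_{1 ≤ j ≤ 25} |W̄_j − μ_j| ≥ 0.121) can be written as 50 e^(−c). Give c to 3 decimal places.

Union bound over the 25 events: Pr(max_{1 ≤ j ≤ 25} |W̄_j − μ_j| ≥ 0.121) ≤ 25·2·exp(−2nε²) = 50 exp(−2·382·0.121²).
So c = 2·382·0.121² = 11.1857.

11.186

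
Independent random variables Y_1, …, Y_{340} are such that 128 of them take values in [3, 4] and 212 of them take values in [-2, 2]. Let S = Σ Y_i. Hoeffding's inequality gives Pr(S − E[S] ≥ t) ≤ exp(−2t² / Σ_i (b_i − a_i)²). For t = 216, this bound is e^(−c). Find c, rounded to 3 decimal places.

Σ(b_i − a_i)² = 128·1² + 212·4² = 3520.
c = 2t² / 3520 = 2·216² / 3520 = 26.5091.

26.509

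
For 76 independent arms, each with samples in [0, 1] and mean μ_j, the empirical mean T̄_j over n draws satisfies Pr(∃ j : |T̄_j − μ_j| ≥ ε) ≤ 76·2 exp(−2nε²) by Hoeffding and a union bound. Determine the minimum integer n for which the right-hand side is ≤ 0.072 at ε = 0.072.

Need 2·76·exp(−2nε²) ≤ 0.072, i.e. exp(−2nε²) ≤ 0.072/152.
So 2nε² ≥ ln(152/0.072) = 7.654970.
Hence n ≥ 7.654970/(2·0.072²) = 738.327.
The smallest integer n is 739.

739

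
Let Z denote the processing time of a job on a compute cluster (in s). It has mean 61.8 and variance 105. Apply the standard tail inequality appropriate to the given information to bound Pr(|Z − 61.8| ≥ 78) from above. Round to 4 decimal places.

0.0173

Mean and variance are known, so Chebyshev's inequality applies.
Chebyshev: Pr(|Z − μ| ≥ t) ≤ Var(Z)/t².
Bound = 105 / 6084 = 0.0173.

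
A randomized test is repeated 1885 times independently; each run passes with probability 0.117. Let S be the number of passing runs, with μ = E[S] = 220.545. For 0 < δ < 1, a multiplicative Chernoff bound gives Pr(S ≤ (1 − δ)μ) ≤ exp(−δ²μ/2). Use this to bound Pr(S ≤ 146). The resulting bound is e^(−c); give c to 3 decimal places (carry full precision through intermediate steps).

Write 146 = (1 − δ)μ, so δ = 1 − 146/220.545 = 0.3380036…
Then the exponent is δ²μ/2 = (μ − 146)²/(2μ) = 12.598239.

12.598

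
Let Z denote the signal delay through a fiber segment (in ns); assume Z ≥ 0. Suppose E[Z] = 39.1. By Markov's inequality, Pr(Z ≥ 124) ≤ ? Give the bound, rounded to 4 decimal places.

Markov's inequality: for a non-negative random variable, Pr(Z ≥ a) ≤ E[Z]/a.
Here E[Z] = 39.1 and a = 124, so the bound is 39.1/124 = 0.3153.

0.3153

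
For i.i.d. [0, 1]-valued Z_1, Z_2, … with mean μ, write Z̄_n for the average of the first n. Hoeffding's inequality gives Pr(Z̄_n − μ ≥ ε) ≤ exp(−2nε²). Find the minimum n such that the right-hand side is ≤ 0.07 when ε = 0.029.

Require exp(−2nε²) ≤ 0.07, i.e. 2nε² ≥ ln(1/0.07) = 2.659260.
So n ≥ 2.659260 / (2·0.029²) = 1581.011.
The smallest integer n is 1582.

1582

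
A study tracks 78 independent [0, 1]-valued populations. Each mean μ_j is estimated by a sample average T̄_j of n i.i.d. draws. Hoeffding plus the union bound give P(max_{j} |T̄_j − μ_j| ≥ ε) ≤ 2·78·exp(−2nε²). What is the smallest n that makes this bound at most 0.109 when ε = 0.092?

430

Need 2·78·exp(−2nε²) ≤ 0.109, i.e. exp(−2nε²) ≤ 0.109/156.
So 2nε² ≥ ln(156/0.109) = 7.266263.
Hence n ≥ 7.266263/(2·0.092²) = 429.245.
The smallest integer n is 430.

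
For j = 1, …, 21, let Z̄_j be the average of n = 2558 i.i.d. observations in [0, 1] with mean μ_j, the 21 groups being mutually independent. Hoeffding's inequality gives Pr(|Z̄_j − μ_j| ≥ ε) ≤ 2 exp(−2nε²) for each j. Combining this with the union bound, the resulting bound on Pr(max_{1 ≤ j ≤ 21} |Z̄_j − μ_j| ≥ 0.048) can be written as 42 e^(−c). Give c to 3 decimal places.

Union bound over the 21 events: Pr(max_{1 ≤ j ≤ 21} |Z̄_j − μ_j| ≥ 0.048) ≤ 21·2·exp(−2nε²) = 42 exp(−2·2558·0.048²).
So c = 2·2558·0.048² = 11.7873.

11.787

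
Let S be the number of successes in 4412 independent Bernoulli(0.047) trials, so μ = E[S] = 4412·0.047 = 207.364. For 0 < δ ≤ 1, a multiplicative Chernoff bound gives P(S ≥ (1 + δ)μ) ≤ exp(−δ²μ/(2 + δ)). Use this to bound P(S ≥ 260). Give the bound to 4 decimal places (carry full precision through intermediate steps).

Write 260 = (1 + δ)μ, so δ = 260/207.364 − 1 = 0.2538338…
Then the exponent is δ²μ/(2 + δ) = (260 − μ)² / (μ·(2 + δ)) = 5.928031.
Bound = exp(−5.928031) = 0.00266.

0.0027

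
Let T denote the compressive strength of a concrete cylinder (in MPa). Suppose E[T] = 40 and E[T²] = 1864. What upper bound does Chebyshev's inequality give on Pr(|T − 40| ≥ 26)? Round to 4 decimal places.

0.3905

Var(T) = E[T²] − (E[T])² = 1864 − 1600 = 264.
Chebyshev's inequality: Pr(|T − μ| ≥ t) ≤ Var(T)/t² = 264/676 = 0.3905.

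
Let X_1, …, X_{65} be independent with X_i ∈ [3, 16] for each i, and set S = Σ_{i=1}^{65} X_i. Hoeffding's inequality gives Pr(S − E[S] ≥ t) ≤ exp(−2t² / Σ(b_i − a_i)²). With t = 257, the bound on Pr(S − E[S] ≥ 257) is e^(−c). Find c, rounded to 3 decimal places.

12.025

Σ(b_i − a_i)² = 65·(13)² = 10985.
c = 2t²/10985 = 2·257²/10985 = 12.0253.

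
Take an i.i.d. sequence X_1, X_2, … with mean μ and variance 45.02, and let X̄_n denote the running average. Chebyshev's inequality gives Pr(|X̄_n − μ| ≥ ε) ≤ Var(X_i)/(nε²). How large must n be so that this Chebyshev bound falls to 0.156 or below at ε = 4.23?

17

Require 45.02/(n·4.23²) ≤ 0.156, i.e. n ≥ 45.02/(0.156·4.23²) = 16.129.
The smallest integer n is 17.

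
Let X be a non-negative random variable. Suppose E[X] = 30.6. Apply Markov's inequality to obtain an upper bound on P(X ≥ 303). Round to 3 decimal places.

Markov's inequality: for a non-negative random variable, P(X ≥ a) ≤ E[X]/a.
Here E[X] = 30.6 and a = 303, so the bound is 30.6/303 = 0.1010.

0.101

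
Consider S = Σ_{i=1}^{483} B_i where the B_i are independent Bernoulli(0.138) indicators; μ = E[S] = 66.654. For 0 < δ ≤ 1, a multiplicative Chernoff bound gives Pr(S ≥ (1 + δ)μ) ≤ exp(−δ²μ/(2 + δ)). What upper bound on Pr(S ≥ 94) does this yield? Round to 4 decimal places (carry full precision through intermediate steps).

0.0095

Write 94 = (1 + δ)μ, so δ = 94/66.654 − 1 = 0.410268…
Then the exponent is δ²μ/(2 + δ) = (94 − μ)² / (μ·(2 + δ)) = 4.654747.
Bound = exp(−4.654747) = 0.00952.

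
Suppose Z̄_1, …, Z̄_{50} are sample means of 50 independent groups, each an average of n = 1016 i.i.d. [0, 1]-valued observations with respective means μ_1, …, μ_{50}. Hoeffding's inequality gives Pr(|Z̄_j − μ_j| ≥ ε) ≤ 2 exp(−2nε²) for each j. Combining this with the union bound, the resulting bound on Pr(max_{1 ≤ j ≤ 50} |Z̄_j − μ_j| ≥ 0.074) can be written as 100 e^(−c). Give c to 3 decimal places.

11.127

Union bound over the 50 events: Pr(max_{1 ≤ j ≤ 50} |Z̄_j − μ_j| ≥ 0.074) ≤ 50·2·exp(−2nε²) = 100 exp(−2·1016·0.074²).
So c = 2·1016·0.074² = 11.1272.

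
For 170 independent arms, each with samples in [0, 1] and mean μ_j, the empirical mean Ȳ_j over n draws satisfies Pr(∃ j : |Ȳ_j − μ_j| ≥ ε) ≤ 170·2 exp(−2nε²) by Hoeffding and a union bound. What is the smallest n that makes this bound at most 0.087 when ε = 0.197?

Need 2·170·exp(−2nε²) ≤ 0.087, i.e. exp(−2nε²) ≤ 0.087/340.
So 2nε² ≥ ln(340/0.087) = 8.270793.
Hence n ≥ 8.270793/(2·0.197²) = 106.558.
The smallest integer n is 107.

107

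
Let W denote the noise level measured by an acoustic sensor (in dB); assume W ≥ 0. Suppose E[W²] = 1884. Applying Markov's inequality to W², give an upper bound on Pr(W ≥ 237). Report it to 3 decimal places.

0.034

Since W ≥ 0, the event {W ≥ 237} is the same as {W² ≥ 56169}.
Markov's inequality applied to W² gives Pr(W² ≥ 56169) ≤ E[W²]/56169 = 1884/56169 = 0.0335.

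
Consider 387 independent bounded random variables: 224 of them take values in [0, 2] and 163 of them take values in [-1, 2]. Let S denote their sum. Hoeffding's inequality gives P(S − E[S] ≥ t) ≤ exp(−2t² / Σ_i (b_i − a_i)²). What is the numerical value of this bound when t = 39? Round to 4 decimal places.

0.2760

Σ(b_i − a_i)² = 224·2² + 163·3² = 2363.
Exponent = 2·39² / 2363 = 1.28735.
Bound = exp(−1.28735) = 0.27600.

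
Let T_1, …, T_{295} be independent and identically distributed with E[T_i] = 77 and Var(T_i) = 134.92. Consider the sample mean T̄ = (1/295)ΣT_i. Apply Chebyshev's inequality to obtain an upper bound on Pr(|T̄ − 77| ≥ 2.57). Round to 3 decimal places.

Var(T̄) = Var(T_i)/n = 134.92/295 = 0.45736.
Chebyshev: Pr(|T̄ − 77| ≥ 2.57) ≤ Var(T̄)/(2.57)² = 134.92/(295·2.57²) = 0.0692.

0.069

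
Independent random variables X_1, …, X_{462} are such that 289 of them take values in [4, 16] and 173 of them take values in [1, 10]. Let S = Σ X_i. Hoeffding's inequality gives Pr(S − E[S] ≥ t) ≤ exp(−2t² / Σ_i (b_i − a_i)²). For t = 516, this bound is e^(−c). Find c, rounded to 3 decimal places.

Σ(b_i − a_i)² = 289·12² + 173·9² = 55629.
c = 2t² / 55629 = 2·516² / 55629 = 9.5726.

9.573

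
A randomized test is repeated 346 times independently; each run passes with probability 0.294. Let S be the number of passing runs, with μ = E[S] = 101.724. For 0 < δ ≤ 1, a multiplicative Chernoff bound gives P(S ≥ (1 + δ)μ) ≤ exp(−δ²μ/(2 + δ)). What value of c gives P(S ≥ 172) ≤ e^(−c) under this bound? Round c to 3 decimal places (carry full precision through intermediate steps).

Write 172 = (1 + δ)μ, so δ = 172/101.724 − 1 = 0.6908498…
Then the exponent is δ²μ/(2 + δ) = (172 − μ)² / (μ·(2 + δ)) = 18.042686.

18.043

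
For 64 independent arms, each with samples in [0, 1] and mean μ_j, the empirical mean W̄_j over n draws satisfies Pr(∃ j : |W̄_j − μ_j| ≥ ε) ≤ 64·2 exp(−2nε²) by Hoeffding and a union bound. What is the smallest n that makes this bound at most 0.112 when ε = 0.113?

Need 2·64·exp(−2nε²) ≤ 0.112, i.e. exp(−2nε²) ≤ 0.112/128.
So 2nε² ≥ ln(128/0.112) = 7.041287.
Hence n ≥ 7.041287/(2·0.113²) = 275.718.
The smallest integer n is 276.

276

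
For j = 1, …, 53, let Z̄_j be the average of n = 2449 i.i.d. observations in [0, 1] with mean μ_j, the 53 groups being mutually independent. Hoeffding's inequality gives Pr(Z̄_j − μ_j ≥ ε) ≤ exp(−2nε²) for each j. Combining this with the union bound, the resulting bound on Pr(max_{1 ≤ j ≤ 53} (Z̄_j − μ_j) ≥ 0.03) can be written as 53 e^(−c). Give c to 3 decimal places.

Union bound over the 53 events: Pr(max_{1 ≤ j ≤ 53} (Z̄_j − μ_j) ≥ 0.03) ≤ 53·exp(−2nε²) = 53 exp(−2·2449·0.03²).
So c = 2·2449·0.03² = 4.4082.

4.408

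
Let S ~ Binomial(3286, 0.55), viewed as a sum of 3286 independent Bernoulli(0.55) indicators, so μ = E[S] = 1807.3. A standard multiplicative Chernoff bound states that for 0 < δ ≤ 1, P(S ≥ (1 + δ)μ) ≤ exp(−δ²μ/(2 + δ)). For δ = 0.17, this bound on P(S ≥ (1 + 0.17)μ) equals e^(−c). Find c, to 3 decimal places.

c = δ²μ/(2 + δ) = 0.17²·1807.3/(2 + 0.17) = 24.0696.

24.070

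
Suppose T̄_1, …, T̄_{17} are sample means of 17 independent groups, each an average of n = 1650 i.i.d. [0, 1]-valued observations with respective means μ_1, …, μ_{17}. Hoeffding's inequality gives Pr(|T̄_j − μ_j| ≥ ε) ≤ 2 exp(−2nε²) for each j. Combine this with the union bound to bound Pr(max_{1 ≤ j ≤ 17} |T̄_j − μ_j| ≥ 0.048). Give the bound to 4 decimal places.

0.0170

Per-experiment Hoeffding bound: 2·exp(−2·1650·0.048²) = 2·exp(−7.60320) = 0.00099771.
Union bound over 17 events: 17·0.00099771 = 0.01696.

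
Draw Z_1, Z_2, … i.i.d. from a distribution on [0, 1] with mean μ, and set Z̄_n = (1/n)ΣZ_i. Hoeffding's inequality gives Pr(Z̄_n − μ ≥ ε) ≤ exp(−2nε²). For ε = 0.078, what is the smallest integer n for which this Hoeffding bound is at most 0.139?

Require exp(−2nε²) ≤ 0.139, i.e. 2nε² ≥ ln(1/0.139) = 1.973281.
So n ≥ 1.973281 / (2·0.078²) = 162.170.
The smallest integer n is 163.

163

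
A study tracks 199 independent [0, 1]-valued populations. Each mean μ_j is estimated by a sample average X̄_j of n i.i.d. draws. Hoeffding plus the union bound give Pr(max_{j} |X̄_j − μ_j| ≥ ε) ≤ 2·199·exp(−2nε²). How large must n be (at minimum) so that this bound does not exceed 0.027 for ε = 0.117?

351

Need 2·199·exp(−2nε²) ≤ 0.027, i.e. exp(−2nε²) ≤ 0.027/398.
So 2nε² ≥ ln(398/0.027) = 9.598370.
Hence n ≥ 9.598370/(2·0.117²) = 350.587.
The smallest integer n is 351.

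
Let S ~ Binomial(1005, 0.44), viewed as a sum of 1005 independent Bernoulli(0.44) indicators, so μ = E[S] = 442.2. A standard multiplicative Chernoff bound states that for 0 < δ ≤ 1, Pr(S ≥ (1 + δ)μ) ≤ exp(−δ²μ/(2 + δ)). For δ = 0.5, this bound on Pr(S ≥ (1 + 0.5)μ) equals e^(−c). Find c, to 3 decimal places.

44.220

c = δ²μ/(2 + δ) = 0.5²·442.2/(2 + 0.5) = 44.2200.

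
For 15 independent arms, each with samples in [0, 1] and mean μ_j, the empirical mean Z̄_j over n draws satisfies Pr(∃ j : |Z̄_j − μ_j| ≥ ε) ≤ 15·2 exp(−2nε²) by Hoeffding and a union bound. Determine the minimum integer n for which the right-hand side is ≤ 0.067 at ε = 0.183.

Need 2·15·exp(−2nε²) ≤ 0.067, i.e. exp(−2nε²) ≤ 0.067/30.
So 2nε² ≥ ln(30/0.067) = 6.104260.
Hence n ≥ 6.104260/(2·0.183²) = 91.138.
The smallest integer n is 92.

92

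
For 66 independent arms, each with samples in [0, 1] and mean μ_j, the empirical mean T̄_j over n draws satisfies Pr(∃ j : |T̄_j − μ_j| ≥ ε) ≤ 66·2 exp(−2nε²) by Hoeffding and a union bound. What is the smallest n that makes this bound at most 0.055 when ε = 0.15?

Need 2·66·exp(−2nε²) ≤ 0.055, i.e. exp(−2nε²) ≤ 0.055/132.
So 2nε² ≥ ln(132/0.055) = 7.783224.
Hence n ≥ 7.783224/(2·0.15²) = 172.961.
The smallest integer n is 173.

173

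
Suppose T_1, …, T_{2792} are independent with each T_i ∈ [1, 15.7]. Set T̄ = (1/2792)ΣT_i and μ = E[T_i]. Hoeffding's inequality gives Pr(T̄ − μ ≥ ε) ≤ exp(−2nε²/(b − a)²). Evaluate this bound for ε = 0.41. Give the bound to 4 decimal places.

Exponent: 2nε²/(b − a)² = 2·2792·0.41² / 14.7² = 4.34389.
Bound = exp(−4.34389) = 0.01299.

0.0130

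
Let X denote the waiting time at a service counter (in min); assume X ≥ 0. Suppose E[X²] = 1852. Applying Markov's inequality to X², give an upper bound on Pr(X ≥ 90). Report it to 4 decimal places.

0.2286

Since X ≥ 0, the event {X ≥ 90} is the same as {X² ≥ 8100}.
Markov's inequality applied to X² gives Pr(X² ≥ 8100) ≤ E[X²]/8100 = 1852/8100 = 0.2286.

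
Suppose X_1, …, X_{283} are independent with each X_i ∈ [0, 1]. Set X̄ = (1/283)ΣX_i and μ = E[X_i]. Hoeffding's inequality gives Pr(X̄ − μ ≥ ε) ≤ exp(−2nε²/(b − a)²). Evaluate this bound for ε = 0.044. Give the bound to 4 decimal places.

Exponent: 2nε²/(b − a)² = 2·283·0.044² / 1² = 1.09578.
Bound = exp(−1.09578) = 0.33428.

0.3343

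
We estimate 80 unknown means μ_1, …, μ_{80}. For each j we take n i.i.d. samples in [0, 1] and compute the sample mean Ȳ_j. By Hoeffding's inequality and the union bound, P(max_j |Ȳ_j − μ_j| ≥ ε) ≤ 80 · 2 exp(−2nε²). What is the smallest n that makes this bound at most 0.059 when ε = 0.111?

Need 2·80·exp(−2nε²) ≤ 0.059, i.e. exp(−2nε²) ≤ 0.059/160.
So 2nε² ≥ ln(160/0.059) = 7.905392.
Hence n ≥ 7.905392/(2·0.111²) = 320.810.
The smallest integer n is 321.

321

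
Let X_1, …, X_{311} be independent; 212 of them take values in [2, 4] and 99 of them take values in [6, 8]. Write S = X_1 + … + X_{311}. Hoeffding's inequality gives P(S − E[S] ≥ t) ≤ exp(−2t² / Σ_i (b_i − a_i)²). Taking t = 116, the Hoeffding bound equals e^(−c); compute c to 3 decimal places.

21.633

Σ(b_i − a_i)² = 212·2² + 99·2² = 1244.
c = 2t² / 1244 = 2·116² / 1244 = 21.6334.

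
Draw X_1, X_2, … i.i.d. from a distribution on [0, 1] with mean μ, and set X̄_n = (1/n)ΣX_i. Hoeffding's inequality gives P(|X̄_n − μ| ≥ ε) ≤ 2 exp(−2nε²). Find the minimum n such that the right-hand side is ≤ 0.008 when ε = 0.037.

2017

Require 2·exp(−2nε²) ≤ 0.008, i.e. 2nε² ≥ ln(2/0.008) = 5.521461.
So n ≥ 5.521461 / (2·0.037²) = 2016.604.
The smallest integer n is 2017.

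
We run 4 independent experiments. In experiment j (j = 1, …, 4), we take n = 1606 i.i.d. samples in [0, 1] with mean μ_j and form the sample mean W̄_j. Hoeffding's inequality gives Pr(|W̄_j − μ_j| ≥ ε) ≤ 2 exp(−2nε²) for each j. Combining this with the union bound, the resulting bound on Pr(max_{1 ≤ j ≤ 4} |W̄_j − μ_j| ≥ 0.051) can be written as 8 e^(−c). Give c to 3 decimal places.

Union bound over the 4 events: Pr(max_{1 ≤ j ≤ 4} |W̄_j − μ_j| ≥ 0.051) ≤ 4·2·exp(−2nε²) = 8 exp(−2·1606·0.051²).
So c = 2·1606·0.051² = 8.3544.

8.354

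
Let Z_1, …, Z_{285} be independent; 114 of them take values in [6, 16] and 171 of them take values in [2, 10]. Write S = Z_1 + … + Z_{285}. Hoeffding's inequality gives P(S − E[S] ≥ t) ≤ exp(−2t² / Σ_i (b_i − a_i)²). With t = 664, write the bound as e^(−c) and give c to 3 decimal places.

39.464

Σ(b_i − a_i)² = 114·10² + 171·8² = 22344.
c = 2t² / 22344 = 2·664² / 22344 = 39.4644.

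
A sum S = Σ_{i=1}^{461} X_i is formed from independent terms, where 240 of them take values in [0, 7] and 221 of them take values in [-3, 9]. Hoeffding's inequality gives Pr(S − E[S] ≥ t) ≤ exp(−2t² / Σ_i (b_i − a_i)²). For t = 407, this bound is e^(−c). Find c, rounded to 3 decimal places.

Σ(b_i − a_i)² = 240·7² + 221·12² = 43584.
c = 2t² / 43584 = 2·407² / 43584 = 7.6014.

7.601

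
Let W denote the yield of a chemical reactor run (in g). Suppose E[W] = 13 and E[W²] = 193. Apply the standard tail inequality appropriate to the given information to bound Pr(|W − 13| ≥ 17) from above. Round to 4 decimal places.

0.0830

The first two moments determine the variance, so Chebyshev's inequality is the sharpest standard bound available.
Var(W) = E[W²] − (E[W])² = 193 − 169 = 24.
Chebyshev's inequality: Pr(|W − μ| ≥ t) ≤ Var(W)/t² = 24/289 = 0.0830.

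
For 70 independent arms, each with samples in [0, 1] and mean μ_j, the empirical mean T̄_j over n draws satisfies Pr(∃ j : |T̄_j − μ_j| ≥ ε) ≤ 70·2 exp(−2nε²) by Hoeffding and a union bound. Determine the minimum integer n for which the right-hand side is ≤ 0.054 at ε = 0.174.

130

Need 2·70·exp(−2nε²) ≤ 0.054, i.e. exp(−2nε²) ≤ 0.054/140.
So 2nε² ≥ ln(140/0.054) = 7.860414.
Hence n ≥ 7.860414/(2·0.174²) = 129.813.
The smallest integer n is 130.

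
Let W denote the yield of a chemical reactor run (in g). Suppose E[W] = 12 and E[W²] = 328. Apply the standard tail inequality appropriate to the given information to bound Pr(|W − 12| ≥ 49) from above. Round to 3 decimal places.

The first two moments determine the variance, so Chebyshev's inequality is the sharpest standard bound available.
Var(W) = E[W²] − (E[W])² = 328 − 144 = 184.
Chebyshev's inequality: Pr(|W − μ| ≥ t) ≤ Var(W)/t² = 184/2401 = 0.0766.

0.077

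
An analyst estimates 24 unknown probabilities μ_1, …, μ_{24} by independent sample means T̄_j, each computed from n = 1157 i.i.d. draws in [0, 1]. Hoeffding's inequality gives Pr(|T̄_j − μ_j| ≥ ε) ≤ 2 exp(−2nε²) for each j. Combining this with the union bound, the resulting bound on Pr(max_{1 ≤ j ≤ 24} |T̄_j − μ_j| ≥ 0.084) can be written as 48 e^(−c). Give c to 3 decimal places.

Union bound over the 24 events: Pr(max_{1 ≤ j ≤ 24} |T̄_j − μ_j| ≥ 0.084) ≤ 24·2·exp(−2nε²) = 48 exp(−2·1157·0.084²).
So c = 2·1157·0.084² = 16.3276.

16.328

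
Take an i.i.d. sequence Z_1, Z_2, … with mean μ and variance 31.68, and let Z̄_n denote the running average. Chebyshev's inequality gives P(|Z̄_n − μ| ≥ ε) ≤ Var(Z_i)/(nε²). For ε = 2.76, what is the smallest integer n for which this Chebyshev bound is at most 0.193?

22

Require 31.68/(n·2.76²) ≤ 0.193, i.e. n ≥ 31.68/(0.193·2.76²) = 21.548.
The smallest integer n is 22.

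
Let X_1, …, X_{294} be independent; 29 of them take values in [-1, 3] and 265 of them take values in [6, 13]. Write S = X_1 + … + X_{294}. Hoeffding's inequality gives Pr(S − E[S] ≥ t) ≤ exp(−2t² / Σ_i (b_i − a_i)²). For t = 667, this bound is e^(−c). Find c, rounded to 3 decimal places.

Σ(b_i − a_i)² = 29·4² + 265·7² = 13449.
c = 2t² / 13449 = 2·667² / 13449 = 66.1594.

66.159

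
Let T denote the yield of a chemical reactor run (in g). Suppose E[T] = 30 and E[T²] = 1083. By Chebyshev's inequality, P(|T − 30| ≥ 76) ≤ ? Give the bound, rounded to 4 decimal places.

Var(T) = E[T²] − (E[T])² = 1083 − 900 = 183.
Chebyshev's inequality: P(|T − μ| ≥ t) ≤ Var(T)/t² = 183/5776 = 0.0317.

0.0317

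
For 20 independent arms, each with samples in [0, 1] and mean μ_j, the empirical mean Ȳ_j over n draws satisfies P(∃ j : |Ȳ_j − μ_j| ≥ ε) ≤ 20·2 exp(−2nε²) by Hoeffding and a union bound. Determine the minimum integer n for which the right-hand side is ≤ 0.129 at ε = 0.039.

Need 2·20·exp(−2nε²) ≤ 0.129, i.e. exp(−2nε²) ≤ 0.129/40.
So 2nε² ≥ ln(40/0.129) = 5.736822.
Hence n ≥ 5.736822/(2·0.039²) = 1885.872.
The smallest integer n is 1886.

1886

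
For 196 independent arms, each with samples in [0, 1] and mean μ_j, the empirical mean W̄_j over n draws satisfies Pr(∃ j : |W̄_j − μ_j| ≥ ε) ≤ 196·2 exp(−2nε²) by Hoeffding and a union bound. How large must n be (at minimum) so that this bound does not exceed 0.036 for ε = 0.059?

1336

Need 2·196·exp(−2nε²) ≤ 0.036, i.e. exp(−2nε²) ≤ 0.036/392.
So 2nε² ≥ ln(392/0.036) = 9.295498.
Hence n ≥ 9.295498/(2·0.059²) = 1335.176.
The smallest integer n is 1336.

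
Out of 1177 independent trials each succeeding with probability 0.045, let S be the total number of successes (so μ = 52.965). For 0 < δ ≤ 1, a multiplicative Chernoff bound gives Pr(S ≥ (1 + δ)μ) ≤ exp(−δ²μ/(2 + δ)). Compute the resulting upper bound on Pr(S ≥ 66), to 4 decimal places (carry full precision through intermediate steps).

Write 66 = (1 + δ)μ, so δ = 66/52.965 − 1 = 0.2461059…
Then the exponent is δ²μ/(2 + δ) = (66 − μ)² / (μ·(2 + δ)) = 1.428245.
Bound = exp(−1.428245) = 0.23973.

0.2397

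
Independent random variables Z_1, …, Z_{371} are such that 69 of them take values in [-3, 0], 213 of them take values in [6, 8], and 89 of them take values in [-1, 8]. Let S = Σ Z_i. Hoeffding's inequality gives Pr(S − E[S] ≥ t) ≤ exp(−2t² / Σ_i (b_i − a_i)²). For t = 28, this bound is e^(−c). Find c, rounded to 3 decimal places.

0.181

Σ(b_i − a_i)² = 69·3² + 213·2² + 89·9² = 8682.
c = 2t² / 8682 = 2·28² / 8682 = 0.1806.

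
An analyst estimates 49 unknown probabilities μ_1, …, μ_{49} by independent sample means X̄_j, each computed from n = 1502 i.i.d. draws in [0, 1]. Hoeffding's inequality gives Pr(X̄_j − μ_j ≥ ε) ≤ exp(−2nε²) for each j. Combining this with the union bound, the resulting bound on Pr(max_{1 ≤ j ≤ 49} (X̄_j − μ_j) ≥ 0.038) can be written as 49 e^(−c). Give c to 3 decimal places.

Union bound over the 49 events: Pr(max_{1 ≤ j ≤ 49} (X̄_j − μ_j) ≥ 0.038) ≤ 49·exp(−2nε²) = 49 exp(−2·1502·0.038²).
So c = 2·1502·0.038² = 4.3378.

4.338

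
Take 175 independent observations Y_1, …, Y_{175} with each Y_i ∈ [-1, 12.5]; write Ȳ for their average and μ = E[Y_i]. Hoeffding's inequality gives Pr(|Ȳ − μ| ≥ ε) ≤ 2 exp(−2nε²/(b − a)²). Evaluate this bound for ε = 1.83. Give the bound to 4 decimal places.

Exponent: 2nε²/(b − a)² = 2·175·1.83² / 13.5² = 6.43136.
Bound = 2·exp(−6.43136) = 0.00322.

0.0032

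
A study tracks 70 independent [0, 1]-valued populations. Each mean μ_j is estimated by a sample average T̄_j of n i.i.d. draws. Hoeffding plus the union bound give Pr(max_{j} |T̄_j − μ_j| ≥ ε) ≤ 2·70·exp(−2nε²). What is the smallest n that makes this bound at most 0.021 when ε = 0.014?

22462

Need 2·70·exp(−2nε²) ≤ 0.021, i.e. exp(−2nε²) ≤ 0.021/140.
So 2nε² ≥ ln(140/0.021) = 8.804875.
Hence n ≥ 8.804875/(2·0.014²) = 22461.416.
The smallest integer n is 22462.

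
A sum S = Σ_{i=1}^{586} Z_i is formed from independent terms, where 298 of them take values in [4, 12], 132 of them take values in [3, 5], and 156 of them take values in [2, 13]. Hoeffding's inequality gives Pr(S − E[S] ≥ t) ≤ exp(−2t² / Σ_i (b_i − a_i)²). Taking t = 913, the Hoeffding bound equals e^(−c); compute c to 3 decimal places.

Σ(b_i − a_i)² = 298·8² + 132·2² + 156·11² = 38476.
c = 2t² / 38476 = 2·913² / 38476 = 43.3293.

43.329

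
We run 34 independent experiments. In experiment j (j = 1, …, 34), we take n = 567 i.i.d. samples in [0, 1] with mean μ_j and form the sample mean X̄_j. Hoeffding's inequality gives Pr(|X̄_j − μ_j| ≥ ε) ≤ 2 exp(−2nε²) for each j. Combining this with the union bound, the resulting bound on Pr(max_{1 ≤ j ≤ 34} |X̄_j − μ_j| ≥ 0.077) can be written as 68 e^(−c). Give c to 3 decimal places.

6.723

Union bound over the 34 events: Pr(max_{1 ≤ j ≤ 34} |X̄_j − μ_j| ≥ 0.077) ≤ 34·2·exp(−2nε²) = 68 exp(−2·567·0.077²).
So c = 2·567·0.077² = 6.7235.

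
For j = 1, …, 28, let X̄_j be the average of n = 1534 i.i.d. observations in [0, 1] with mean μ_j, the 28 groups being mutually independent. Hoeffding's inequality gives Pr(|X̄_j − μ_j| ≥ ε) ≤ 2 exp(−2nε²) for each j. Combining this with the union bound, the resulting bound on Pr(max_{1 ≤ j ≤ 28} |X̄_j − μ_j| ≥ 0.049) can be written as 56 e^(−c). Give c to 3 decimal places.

7.366

Union bound over the 28 events: Pr(max_{1 ≤ j ≤ 28} |X̄_j − μ_j| ≥ 0.049) ≤ 28·2·exp(−2nε²) = 56 exp(−2·1534·0.049²).
So c = 2·1534·0.049² = 7.3663.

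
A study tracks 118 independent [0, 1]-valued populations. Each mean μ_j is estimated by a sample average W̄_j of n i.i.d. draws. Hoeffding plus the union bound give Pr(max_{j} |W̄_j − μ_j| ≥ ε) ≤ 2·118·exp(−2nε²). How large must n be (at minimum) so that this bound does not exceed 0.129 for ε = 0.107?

Need 2·118·exp(−2nε²) ≤ 0.129, i.e. exp(−2nε²) ≤ 0.129/236.
So 2nε² ≥ ln(236/0.129) = 7.511775.
Hence n ≥ 7.511775/(2·0.107²) = 328.054.
The smallest integer n is 329.

329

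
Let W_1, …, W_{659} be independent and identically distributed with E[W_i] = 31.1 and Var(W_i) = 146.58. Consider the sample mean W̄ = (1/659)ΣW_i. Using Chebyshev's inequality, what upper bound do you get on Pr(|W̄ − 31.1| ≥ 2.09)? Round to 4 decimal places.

0.0509

Var(W̄) = Var(W_i)/n = 146.58/659 = 0.22243.
Chebyshev: Pr(|W̄ − 31.1| ≥ 2.09) ≤ Var(W̄)/(2.09)² = 146.58/(659·2.09²) = 0.0509.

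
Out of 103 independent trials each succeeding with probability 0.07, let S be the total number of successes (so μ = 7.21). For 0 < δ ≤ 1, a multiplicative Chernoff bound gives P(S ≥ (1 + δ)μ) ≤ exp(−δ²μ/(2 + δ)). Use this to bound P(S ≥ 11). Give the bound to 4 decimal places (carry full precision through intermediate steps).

0.4544

Write 11 = (1 + δ)μ, so δ = 11/7.21 − 1 = 0.5256588…
Then the exponent is δ²μ/(2 + δ) = (11 − μ)² / (μ·(2 + δ)) = 0.788803.
Bound = exp(−0.788803) = 0.45439.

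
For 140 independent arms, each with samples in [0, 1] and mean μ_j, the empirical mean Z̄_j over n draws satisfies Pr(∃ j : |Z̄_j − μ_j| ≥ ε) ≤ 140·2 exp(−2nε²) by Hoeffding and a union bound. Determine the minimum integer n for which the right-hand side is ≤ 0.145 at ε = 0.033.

3474

Need 2·140·exp(−2nε²) ≤ 0.145, i.e. exp(−2nε²) ≤ 0.145/280.
So 2nε² ≥ ln(280/0.145) = 7.565811.
Hence n ≥ 7.565811/(2·0.033²) = 3473.742.
The smallest integer n is 3474.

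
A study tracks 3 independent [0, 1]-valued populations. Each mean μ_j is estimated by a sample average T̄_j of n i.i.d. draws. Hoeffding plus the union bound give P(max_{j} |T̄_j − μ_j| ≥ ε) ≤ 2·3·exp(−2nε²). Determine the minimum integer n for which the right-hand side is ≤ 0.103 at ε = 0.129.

123

Need 2·3·exp(−2nε²) ≤ 0.103, i.e. exp(−2nε²) ≤ 0.103/6.
So 2nε² ≥ ln(6/0.103) = 4.064786.
Hence n ≥ 4.064786/(2·0.129²) = 122.132.
The smallest integer n is 123.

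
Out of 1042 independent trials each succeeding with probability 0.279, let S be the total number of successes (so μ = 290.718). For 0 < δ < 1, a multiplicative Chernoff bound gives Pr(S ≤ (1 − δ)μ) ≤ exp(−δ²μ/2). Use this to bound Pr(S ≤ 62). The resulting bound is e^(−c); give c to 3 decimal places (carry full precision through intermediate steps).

89.970

Write 62 = (1 − δ)μ, so δ = 1 − 62/290.718 = 0.7867349…
Then the exponent is δ²μ/2 = (μ − 62)²/(2μ) = 89.970218.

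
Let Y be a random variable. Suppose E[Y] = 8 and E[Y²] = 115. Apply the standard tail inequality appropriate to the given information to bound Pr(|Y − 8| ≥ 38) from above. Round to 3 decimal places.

0.035

The first two moments determine the variance, so Chebyshev's inequality is the sharpest standard bound available.
Var(Y) = E[Y²] − (E[Y])² = 115 − 64 = 51.
Chebyshev's inequality: Pr(|Y − μ| ≥ t) ≤ Var(Y)/t² = 51/1444 = 0.0353.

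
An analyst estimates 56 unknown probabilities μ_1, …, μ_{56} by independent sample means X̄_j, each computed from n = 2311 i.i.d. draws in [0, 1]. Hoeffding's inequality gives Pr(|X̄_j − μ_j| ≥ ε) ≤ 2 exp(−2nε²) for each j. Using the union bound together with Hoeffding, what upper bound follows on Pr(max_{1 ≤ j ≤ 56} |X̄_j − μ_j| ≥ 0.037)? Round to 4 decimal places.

Per-experiment Hoeffding bound: 2·exp(−2·2311·0.037²) = 2·exp(−6.32752) = 0.0035729.
Union bound over 56 events: 56·0.0035729 = 0.20008.

0.2001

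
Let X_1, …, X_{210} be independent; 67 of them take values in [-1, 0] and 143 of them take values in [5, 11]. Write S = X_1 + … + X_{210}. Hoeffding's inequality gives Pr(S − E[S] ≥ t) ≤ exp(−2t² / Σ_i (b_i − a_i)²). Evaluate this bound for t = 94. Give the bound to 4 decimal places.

Σ(b_i − a_i)² = 67·1² + 143·6² = 5215.
Exponent = 2·94² / 5215 = 3.38869.
Bound = exp(−3.38869) = 0.03375.

0.0338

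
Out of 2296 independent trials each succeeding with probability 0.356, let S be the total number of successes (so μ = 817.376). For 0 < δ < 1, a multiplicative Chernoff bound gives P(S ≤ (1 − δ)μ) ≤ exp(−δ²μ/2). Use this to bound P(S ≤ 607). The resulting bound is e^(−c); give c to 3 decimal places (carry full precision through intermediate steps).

Write 607 = (1 − δ)μ, so δ = 1 − 607/817.376 = 0.2573797…
Then the exponent is δ²μ/2 = (μ − 607)²/(2μ) = 27.073257.

27.073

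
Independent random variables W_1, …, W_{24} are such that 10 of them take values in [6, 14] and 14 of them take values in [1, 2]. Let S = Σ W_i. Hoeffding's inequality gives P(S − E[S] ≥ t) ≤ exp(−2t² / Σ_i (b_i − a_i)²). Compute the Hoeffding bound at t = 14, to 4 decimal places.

0.5491

Σ(b_i − a_i)² = 10·8² + 14·1² = 654.
Exponent = 2·14² / 654 = 0.59939.
Bound = exp(−0.59939) = 0.54915.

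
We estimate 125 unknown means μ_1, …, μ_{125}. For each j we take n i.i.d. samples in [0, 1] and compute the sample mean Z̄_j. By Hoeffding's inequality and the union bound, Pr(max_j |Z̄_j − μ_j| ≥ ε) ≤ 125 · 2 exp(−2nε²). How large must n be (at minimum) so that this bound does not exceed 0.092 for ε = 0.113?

310

Need 2·125·exp(−2nε²) ≤ 0.092, i.e. exp(−2nε²) ≤ 0.092/250.
So 2nε² ≥ ln(250/0.092) = 7.907428.
Hence n ≥ 7.907428/(2·0.113²) = 309.634.
The smallest integer n is 310.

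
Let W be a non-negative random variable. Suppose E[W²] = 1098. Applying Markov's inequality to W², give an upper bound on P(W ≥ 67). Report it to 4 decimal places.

Since W ≥ 0, the event {W ≥ 67} is the same as {W² ≥ 4489}.
Markov's inequality applied to W² gives P(W² ≥ 4489) ≤ E[W²]/4489 = 1098/4489 = 0.2446.

0.2446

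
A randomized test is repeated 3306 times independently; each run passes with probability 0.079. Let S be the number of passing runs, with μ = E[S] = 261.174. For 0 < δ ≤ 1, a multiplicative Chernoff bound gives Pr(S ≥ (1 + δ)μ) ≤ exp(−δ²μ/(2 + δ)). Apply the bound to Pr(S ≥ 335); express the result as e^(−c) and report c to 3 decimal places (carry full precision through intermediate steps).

9.142

Write 335 = (1 + δ)μ, so δ = 335/261.174 − 1 = 0.2826698…
Then the exponent is δ²μ/(2 + δ) = (335 − μ)² / (μ·(2 + δ)) = 9.142093.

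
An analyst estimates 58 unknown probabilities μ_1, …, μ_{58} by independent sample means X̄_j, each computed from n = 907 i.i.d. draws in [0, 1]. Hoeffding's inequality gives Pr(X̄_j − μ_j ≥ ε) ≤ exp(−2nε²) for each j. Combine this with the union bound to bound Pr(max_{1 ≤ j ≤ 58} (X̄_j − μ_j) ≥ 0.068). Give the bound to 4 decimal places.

0.0132

Per-experiment Hoeffding bound: exp(−2·907·0.068²) = exp(−8.38794) = 0.0002276.
Union bound over 58 events: 58·0.0002276 = 0.01320.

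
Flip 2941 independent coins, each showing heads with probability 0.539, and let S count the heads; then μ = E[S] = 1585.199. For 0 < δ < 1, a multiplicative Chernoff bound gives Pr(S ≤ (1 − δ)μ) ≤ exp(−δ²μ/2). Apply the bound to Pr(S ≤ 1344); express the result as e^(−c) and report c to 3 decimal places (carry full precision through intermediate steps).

18.350

Write 1344 = (1 − δ)μ, so δ = 1 − 1344/1585.199 = 0.1521569…
Then the exponent is δ²μ/2 = (μ − 1344)²/(2μ) = 18.350049.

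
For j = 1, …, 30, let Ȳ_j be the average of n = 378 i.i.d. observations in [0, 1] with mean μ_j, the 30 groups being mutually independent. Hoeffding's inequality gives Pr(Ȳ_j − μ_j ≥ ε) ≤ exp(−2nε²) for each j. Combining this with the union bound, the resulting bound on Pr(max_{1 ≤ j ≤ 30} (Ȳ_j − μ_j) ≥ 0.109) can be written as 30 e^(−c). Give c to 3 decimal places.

8.982

Union bound over the 30 events: Pr(max_{1 ≤ j ≤ 30} (Ȳ_j − μ_j) ≥ 0.109) ≤ 30·exp(−2nε²) = 30 exp(−2·378·0.109²).
So c = 2·378·0.109² = 8.9820.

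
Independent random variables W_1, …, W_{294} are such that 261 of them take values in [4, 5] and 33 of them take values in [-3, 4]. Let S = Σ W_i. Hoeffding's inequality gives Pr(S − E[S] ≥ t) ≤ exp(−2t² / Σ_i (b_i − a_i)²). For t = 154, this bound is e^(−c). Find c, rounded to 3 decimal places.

Σ(b_i − a_i)² = 261·1² + 33·7² = 1878.
c = 2t² / 1878 = 2·154² / 1878 = 25.2567.

25.257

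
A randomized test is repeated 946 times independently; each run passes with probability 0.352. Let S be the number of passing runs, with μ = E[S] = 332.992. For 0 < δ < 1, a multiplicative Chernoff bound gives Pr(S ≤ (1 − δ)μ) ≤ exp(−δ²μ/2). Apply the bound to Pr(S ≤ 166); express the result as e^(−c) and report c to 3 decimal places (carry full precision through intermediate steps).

41.872

Write 166 = (1 − δ)μ, so δ = 1 − 166/332.992 = 0.5014895…
Then the exponent is δ²μ/2 = (μ − 166)²/(2μ) = 41.872369.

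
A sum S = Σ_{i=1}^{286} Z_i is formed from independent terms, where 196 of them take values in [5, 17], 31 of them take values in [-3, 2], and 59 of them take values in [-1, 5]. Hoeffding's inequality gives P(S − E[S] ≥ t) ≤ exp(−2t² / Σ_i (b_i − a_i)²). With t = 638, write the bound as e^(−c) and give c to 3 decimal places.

26.157

Σ(b_i − a_i)² = 196·12² + 31·5² + 59·6² = 31123.
c = 2t² / 31123 = 2·638² / 31123 = 26.1571.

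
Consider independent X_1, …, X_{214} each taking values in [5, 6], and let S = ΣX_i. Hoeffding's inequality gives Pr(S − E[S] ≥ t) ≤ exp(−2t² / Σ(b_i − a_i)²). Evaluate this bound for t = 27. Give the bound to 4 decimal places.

0.0011

Σ(b_i − a_i)² = 214·(1)² = 214.
Exponent = 2·27²/214 = 6.8131.
Bound = exp(−6.8131) = 0.00110.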